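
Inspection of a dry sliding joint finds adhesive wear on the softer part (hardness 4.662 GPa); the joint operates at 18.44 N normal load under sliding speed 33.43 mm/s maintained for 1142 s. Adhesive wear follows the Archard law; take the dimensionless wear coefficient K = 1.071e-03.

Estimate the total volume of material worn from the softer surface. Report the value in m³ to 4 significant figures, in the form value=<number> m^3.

value=1.617e-10 m^3

All working math holds full float precision. The intermediates are displayed rounded; a lone final rounding, at four significant figures.
Convert: Sliding speed v = 33.43 mm/s = 0.03343 m/s. The distance L = v·t = 0.03343 m/s × 1142 s = 38.18 m.
Convert: Hardness H = 4.662 GPa = 4.662e+09 Pa.
As SI base values: W = 18.44 N, H = 4.662e+09 Pa, K = 1.071e-03.
Wear volume V = K·W·L/H = 1.071e-03 · 18.44 · 38.18 / 4.662e+09 = 1.617e-10 m³.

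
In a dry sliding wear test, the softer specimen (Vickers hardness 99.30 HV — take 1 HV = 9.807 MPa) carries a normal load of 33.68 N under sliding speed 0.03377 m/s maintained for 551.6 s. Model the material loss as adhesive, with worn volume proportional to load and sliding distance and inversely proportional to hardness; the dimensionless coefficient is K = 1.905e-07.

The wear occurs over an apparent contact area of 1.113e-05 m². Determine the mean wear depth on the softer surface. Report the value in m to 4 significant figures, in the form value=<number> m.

Every step keeps full precision — shown intermediates are rounded, and one last rounding: four significant figures.
Convert: Total distance L = v·t = 0.03377 m/s × 551.6 s = 18.63 m.
Convert: Hardness H = 99.30 HV × 9.807 MPa/HV = 973.8 MPa = 9.738e+08 Pa.
Working in SI base units: W = 33.68 N, H = 9.738e+08 Pa, K = 1.905e-07.
Volume removed: V = K·W·L/H = 1.905e-07 · 33.68 · 18.63 / 9.738e+08 = 1.227e-13 m³.
Depth of wear h = V/A = 1.227e-13 / 1.113e-05 = 1.103e-08 m.

value=1.103e-08 m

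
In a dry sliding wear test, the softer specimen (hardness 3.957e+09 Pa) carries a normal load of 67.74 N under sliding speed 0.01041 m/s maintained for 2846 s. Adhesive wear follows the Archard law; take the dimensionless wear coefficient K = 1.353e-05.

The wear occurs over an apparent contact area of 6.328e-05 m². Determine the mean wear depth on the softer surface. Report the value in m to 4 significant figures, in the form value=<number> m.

Intermediates are printed rounded — all working math maintains exact precision — one final rounding, at four significant figures.
Path length L = v·t = 0.01041 m/s × 2846 s = 29.63 m.
SI base units throughout: W = 67.74 N, H = 3.957e+09 Pa, K = 1.353e-05.
Archard relation: V = K·W·L/H = 1.353e-05 · 67.74 · 29.63 / 3.957e+09 = 6.862e-12 m³.
Depth of wear h = V/A = 6.862e-12 / 6.328e-05 = 1.084e-07 m.

value=1.084e-07 m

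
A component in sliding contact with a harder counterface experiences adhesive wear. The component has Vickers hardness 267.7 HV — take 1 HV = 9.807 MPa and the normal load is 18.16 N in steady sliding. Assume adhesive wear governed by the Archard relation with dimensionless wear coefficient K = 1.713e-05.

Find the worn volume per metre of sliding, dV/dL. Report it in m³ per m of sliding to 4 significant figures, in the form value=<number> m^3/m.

value=1.185e-13 m^3/m

Displayed values are rounded — all working math keeps full float precision. Rounded once at the end: 4 significant figures.
Convert: Hardness H = 267.7 HV × 9.807 MPa/HV = 2625 MPa = 2.625e+09 Pa.
Collected in SI base units: W = 18.16 N, H = 2.625e+09 Pa, K = 1.713e-05.
Volumetric rate dV/dL = K·W/H, per unit distance: 1.713e-05 · 18.16 / 2.625e+09 = 1.185e-13 m³/m.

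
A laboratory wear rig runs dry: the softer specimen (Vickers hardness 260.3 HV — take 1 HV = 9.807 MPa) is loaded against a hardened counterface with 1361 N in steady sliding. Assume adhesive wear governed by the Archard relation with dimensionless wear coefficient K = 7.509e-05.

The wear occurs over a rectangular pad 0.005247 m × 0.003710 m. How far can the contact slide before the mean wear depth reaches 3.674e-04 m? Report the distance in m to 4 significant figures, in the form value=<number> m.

value=178.6 m

Every step maintains full float precision; the intermediates are shown rounded — a single final rounding: 4 significant digits.
Convert: Hardness H = 260.3 HV × 9.807 MPa/HV = 2553 MPa = 2.553e+09 Pa.
Convert: Contact area A = 0.005247 m × 0.003710 m = 1.947e-05 m².
In SI base units: W = 1361 N, H = 2.553e+09 Pa, K = 7.509e-05.
Permissible volume V_lim = h_lim·A = 3.674e-04 · 1.947e-05 = 7.152e-09 m³.
Inverting, life L = V_lim·H/(K·W) = 7.152e-09 · 2.553e+09 / (7.509e-05 · 1361) = 178.6 m.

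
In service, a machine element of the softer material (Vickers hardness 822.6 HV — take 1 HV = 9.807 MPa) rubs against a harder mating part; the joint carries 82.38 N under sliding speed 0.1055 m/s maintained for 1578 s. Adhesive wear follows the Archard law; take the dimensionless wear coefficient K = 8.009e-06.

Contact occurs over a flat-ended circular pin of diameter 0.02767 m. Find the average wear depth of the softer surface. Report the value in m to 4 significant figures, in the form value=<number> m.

Intermediates are printed rounded — the algebra holds full precision. Rounded once at the end to four significant figures.
Convert: Total distance L = v·t = 0.1055 m/s × 1578 s = 166.5 m.
Convert: Hardness H = 822.6 HV × 9.807 MPa/HV = 8067 MPa = 8.067e+09 Pa.
Convert: Contact area A = π·d²/4 = π·(0.02767 m)²/4 = 6.013e-04 m².
In SI base units, W = 82.38 N, H = 8.067e+09 Pa, K = 8.009e-06.
By Archard's law, V = K·W·L/H = 8.009e-06 · 82.38 · 166.5 / 8.067e+09 = 1.362e-11 m³.
Mean wear depth h = V/A = 1.362e-11 / 6.013e-04 = 2.264e-08 m.

value=2.264e-08 m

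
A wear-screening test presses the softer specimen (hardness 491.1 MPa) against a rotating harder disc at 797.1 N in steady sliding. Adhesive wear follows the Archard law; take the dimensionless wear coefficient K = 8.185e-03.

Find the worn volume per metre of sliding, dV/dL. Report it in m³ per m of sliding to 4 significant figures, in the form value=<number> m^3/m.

Intermediate values are printed rounded. Each operation maintains full precision, and one final rounding: 4 significant digits.
Hardness H = 491.1 MPa = 4.911e+08 Pa.
In SI base units: W = 797.1 N, H = 4.911e+08 Pa, K = 8.185e-03.
Sliding wear rate dV/dL = K·W/H, so: 8.185e-03 · 797.1 / 4.911e+08 = 1.328e-08 m³/m.

value=1.328e-08 m^3/m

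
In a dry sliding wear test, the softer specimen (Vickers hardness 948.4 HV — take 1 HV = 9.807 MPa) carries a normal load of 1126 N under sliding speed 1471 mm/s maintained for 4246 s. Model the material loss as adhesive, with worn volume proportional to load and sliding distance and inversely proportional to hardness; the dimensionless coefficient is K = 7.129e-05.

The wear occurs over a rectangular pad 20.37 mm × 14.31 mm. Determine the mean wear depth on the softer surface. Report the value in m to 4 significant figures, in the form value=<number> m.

The intermediates are displayed rounded. Each operation runs at full float precision. Rounded just once, at four significant figures.
Convert: Sliding speed v = 1471 mm/s = 1.471 m/s. Sliding distance L = v·t = 1.471 m/s × 4246 s = 6246 m.
Convert: Hardness H = 948.4 HV × 9.807 MPa/HV = 9301 MPa = 9.301e+09 Pa.
Convert: Pad sides 20.37 mm × 14.31 mm = 0.02037 m × 0.01431 m. Contact area A = 0.02037 m × 0.01431 m = 2.915e-04 m².
Expressed in SI base units: W = 1126 N, H = 9.301e+09 Pa, K = 7.129e-05.
Archard volume V = K·W·L/H = 7.129e-05 · 1126 · 6246 / 9.301e+09 = 5.391e-08 m³.
Average depth h = V/A = 5.391e-08 / 2.915e-04 = 1.849e-04 m.

value=1.849e-04 m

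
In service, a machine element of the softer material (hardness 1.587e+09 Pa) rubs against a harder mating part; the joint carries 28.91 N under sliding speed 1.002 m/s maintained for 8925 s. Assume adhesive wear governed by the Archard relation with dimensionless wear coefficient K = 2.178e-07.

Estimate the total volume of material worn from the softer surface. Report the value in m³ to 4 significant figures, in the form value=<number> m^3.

value=3.548e-11 m^3

The computation carries exact precision; intermediate values are printed rounded — rounded once at the end to four significant digits.
Convert: Sliding distance L = v·t = 1.002 m/s × 8925 s = 8943 m.
Restated in SI base units: W = 28.91 N, H = 1.587e+09 Pa, K = 2.178e-07.
The Archard volume V = K·W·L/H = 2.178e-07 · 28.91 · 8943 / 1.587e+09 = 3.548e-11 m³.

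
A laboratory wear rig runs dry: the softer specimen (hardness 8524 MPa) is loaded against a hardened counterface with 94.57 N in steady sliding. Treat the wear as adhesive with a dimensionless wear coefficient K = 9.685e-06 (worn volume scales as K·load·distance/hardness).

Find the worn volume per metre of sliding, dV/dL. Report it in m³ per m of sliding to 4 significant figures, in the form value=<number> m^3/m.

All working math runs at full precision — the intermediates are printed rounded, and rounded once at the end to 4 significant digits.
Hardness H = 8524 MPa = 8.524e+09 Pa.
Restated in SI base units: W = 94.57 N, H = 8.524e+09 Pa, K = 9.685e-06.
Volumetric rate dV/dL = K·W/H: 9.685e-06 · 94.57 / 8.524e+09 = 1.075e-13 m³/m.

value=1.075e-13 m^3/m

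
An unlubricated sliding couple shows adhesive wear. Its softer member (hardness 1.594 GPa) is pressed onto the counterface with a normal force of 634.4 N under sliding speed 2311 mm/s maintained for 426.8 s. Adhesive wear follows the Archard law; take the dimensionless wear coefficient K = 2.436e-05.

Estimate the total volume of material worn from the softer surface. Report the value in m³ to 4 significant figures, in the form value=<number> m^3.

value=9.563e-09 m^3

Each operation runs at full precision; intermediate values are shown rounded, and a single final rounding, at four significant digits.
Sliding speed v = 2311 mm/s = 2.311 m/s. Distance L = v·t = 2.311 m/s × 426.8 s = 986.3 m.
Hardness H = 1.594 GPa = 1.594e+09 Pa.
In SI base units: W = 634.4 N, H = 1.594e+09 Pa, K = 2.436e-05.
Wear volume V = K·W·L/H = 2.436e-05 · 634.4 · 986.3 / 1.594e+09 = 9.563e-09 m³.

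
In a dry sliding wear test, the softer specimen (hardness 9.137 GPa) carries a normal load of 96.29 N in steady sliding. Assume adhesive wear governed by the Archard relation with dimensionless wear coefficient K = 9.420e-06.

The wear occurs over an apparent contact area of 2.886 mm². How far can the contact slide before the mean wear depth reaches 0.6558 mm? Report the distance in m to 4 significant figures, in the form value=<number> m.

Displayed values are rounded, and all arithmetic runs at full float precision — a lone final rounding: four significant digits.
Convert: Hardness H = 9.137 GPa = 9.137e+09 Pa.
Convert: Contact area A = 2.886 mm² = 2.886e-06 m².
Convert: Depth limit h_lim = 0.6558 mm = 6.558e-04 m.
Collected in SI base units: W = 96.29 N, H = 9.137e+09 Pa, K = 9.420e-06.
Permissible volume V_lim = h_lim·A = 6.558e-04 · 2.886e-06 = 1.893e-09 m³.
So the life L = V_lim·H/(K·W) = 1.893e-09 · 9.137e+09 / (9.420e-06 · 96.29) = 1.907e+04 m.

value=1.907e+04 m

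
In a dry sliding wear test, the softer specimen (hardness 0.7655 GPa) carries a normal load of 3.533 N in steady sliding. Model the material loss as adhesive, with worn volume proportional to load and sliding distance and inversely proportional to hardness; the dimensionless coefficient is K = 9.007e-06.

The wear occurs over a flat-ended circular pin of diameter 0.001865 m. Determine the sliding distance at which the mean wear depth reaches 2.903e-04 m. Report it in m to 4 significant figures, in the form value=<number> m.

Intermediates are displayed rounded, and all working math keeps full precision — one final rounding to 4 significant figures.
Convert: Hardness H = 0.7655 GPa = 7.655e+08 Pa.
Convert: Contact area A = π·d²/4 = π·(0.001865 m)²/4 = 2.732e-06 m².
Working in SI base units: W = 3.533 N, H = 7.655e+08 Pa, K = 9.007e-06.
Allowed volume V_lim = h_lim·A = 2.903e-04 · 2.732e-06 = 7.930e-10 m³.
Life L = V_lim·H/(K·W) = 7.930e-10 · 7.655e+08 / (9.007e-06 · 3.533) = 1.908e+04 m.

value=1.908e+04 m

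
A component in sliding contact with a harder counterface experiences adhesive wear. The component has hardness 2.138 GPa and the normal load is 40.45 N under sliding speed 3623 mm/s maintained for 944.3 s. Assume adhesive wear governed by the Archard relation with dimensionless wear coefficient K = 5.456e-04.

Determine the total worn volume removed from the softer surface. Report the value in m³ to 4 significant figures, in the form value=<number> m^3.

value=3.532e-08 m^3

Intermediate values are displayed rounded; all working math maintains full precision — a single final rounding, at 4 significant digits.
Sliding speed v = 3623 mm/s = 3.623 m/s. Total distance L = v·t = 3.623 m/s × 944.3 s = 3421 m.
Hardness H = 2.138 GPa = 2.138e+09 Pa.
Collected in SI base units: W = 40.45 N, H = 2.138e+09 Pa, K = 5.456e-04.
Apply Archard: V = K·W·L/H = 5.456e-04 · 40.45 · 3421 / 2.138e+09 = 3.532e-08 m³.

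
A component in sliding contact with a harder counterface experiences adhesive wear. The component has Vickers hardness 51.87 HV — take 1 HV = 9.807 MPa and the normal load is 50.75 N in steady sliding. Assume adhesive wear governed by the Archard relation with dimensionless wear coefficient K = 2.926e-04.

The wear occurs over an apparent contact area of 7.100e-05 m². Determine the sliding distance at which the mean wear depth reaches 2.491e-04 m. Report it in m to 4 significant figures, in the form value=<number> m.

value=605.9 m

Printed values are rounded, and all working math holds full float precision. Rounded just once: four significant figures.
Hardness H = 51.87 HV × 9.807 MPa/HV = 508.7 MPa = 5.087e+08 Pa.
In SI base units, W = 50.75 N, H = 5.087e+08 Pa, K = 2.926e-04.
Permissible volume V_lim = h_lim·A = 2.491e-04 · 7.100e-05 = 1.769e-08 m³.
Thus life L = V_lim·H/(K·W) = 1.769e-08 · 5.087e+08 / (2.926e-04 · 50.75) = 605.9 m.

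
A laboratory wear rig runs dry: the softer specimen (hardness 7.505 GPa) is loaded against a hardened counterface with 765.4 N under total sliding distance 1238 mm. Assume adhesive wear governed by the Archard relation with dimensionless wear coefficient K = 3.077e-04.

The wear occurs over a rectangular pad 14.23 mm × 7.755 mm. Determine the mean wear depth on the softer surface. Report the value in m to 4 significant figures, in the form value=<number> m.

value=3.520e-07 m

The algebra holds full float precision. Shown intermediates are rounded. Rounded once at the end to 4 significant digits.
Sliding distance L = 1238 mm = 1.238 m.
Hardness H = 7.505 GPa = 7.505e+09 Pa.
Pad sides 14.23 mm × 7.755 mm = 0.01423 m × 0.007755 m. Contact area A = 0.01423 m × 0.007755 m = 1.104e-04 m².
As SI base values: W = 765.4 N, H = 7.505e+09 Pa, K = 3.077e-04.
By Archard's law, V = K·W·L/H = 3.077e-04 · 765.4 · 1.238 / 7.505e+09 = 3.885e-11 m³.
Mean wear depth h = V/A = 3.885e-11 / 1.104e-04 = 3.520e-07 m.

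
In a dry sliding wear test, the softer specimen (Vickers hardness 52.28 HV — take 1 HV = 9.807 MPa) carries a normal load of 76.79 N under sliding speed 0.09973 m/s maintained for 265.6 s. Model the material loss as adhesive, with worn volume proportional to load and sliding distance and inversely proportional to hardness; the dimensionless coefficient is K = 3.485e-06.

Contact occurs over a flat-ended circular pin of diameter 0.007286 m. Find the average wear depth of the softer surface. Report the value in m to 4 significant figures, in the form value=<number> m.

Every step carries full float precision; the intermediates appear rounded. Rounded once at the end to 4 significant figures.
Path length L = v·t = 0.09973 m/s × 265.6 s = 26.49 m.
Hardness H = 52.28 HV × 9.807 MPa/HV = 512.7 MPa = 5.127e+08 Pa.
Contact area A = π·d²/4 = π·(0.007286 m)²/4 = 4.169e-05 m².
SI base units throughout: W = 76.79 N, H = 5.127e+08 Pa, K = 3.485e-06.
Volume removed: V = K·W·L/H = 3.485e-06 · 76.79 · 26.49 / 5.127e+08 = 1.383e-11 m³.
Depth of wear h = V/A = 1.383e-11 / 4.169e-05 = 3.316e-07 m.

value=3.316e-07 m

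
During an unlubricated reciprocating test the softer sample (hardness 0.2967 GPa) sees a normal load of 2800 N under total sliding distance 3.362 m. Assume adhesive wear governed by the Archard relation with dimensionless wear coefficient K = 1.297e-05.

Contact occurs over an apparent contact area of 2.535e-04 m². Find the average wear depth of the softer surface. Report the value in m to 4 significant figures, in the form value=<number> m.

value=1.623e-06 m

The computation holds full precision, and intermediates are shown rounded; a lone final rounding to 4 significant digits.
Hardness H = 0.2967 GPa = 2.967e+08 Pa.
Working in SI base units: W = 2800 N, H = 2.967e+08 Pa, K = 1.297e-05.
Archard volume V = K·W·L/H = 1.297e-05 · 2800 · 3.362 / 2.967e+08 = 4.115e-10 m³.
Depth h = V/A = 4.115e-10 / 2.535e-04 = 1.623e-06 m.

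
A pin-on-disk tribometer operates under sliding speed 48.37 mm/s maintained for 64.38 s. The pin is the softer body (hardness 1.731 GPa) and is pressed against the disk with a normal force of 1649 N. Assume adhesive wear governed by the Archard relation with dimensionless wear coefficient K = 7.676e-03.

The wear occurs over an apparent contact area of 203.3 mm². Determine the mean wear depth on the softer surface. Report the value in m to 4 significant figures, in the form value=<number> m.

Every step maintains exact precision; intermediate values are displayed rounded, and rounded once at the end to 4 significant digits.
Convert: Sliding speed v = 48.37 mm/s = 0.04837 m/s. Path length L = v·t = 0.04837 m/s × 64.38 s = 3.114 m.
Convert: Hardness H = 1.731 GPa = 1.731e+09 Pa.
Convert: Contact area A = 203.3 mm² = 2.033e-04 m².
As SI base values: W = 1649 N, H = 1.731e+09 Pa, K = 7.676e-03.
Wear volume V = K·W·L/H = 7.676e-03 · 1649 · 3.114 / 1.731e+09 = 2.277e-08 m³.
Average depth h = V/A = 2.277e-08 / 2.033e-04 = 1.120e-04 m.

value=1.120e-04 m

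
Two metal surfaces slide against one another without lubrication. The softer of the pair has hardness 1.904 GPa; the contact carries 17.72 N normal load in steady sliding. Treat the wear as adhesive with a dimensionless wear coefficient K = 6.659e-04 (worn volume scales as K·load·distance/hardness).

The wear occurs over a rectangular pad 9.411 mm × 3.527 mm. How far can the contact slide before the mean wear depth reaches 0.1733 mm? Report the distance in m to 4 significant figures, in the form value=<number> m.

value=928.2 m

Shown intermediates are rounded; the algebra carries full float precision. Rounded once at the end to 4 significant digits.
Convert: Hardness H = 1.904 GPa = 1.904e+09 Pa.
Convert: Pad sides 9.411 mm × 3.527 mm = 0.009411 m × 0.003527 m. Contact area A = 0.009411 m × 0.003527 m = 3.319e-05 m².
Convert: Depth limit h_lim = 0.1733 mm = 1.733e-04 m.
Restated in SI base units: W = 17.72 N, H = 1.904e+09 Pa, K = 6.659e-04.
Volume at the limit: V_lim = h_lim·A = 1.733e-04 · 3.319e-05 = 5.752e-09 m³.
Inverting, life L = V_lim·H/(K·W) = 5.752e-09 · 1.904e+09 / (6.659e-04 · 17.72) = 928.2 m.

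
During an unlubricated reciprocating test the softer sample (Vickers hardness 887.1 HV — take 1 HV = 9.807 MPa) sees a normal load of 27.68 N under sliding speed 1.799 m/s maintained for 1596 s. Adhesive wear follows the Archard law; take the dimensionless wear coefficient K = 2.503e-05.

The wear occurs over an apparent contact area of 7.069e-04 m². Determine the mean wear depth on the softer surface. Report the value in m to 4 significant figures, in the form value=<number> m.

Every step carries exact precision. Displayed values are rounded — rounded just once to four significant figures.
Convert: Sliding distance L = v·t = 1.799 m/s × 1596 s = 2871 m.
Convert: Hardness H = 887.1 HV × 9.807 MPa/HV = 8700 MPa = 8.700e+09 Pa.
SI base units throughout: W = 27.68 N, H = 8.700e+09 Pa, K = 2.503e-05.
Wear volume V = K·W·L/H = 2.503e-05 · 27.68 · 2871 / 8.700e+09 = 2.287e-10 m³.
Average depth h = V/A = 2.287e-10 / 7.069e-04 = 3.235e-07 m.

value=3.235e-07 m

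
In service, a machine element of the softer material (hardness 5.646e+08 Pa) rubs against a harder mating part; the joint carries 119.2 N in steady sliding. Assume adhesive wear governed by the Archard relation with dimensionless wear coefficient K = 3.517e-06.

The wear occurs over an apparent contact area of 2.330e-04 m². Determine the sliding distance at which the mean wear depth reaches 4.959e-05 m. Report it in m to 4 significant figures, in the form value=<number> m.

The intermediates are printed rounded, and the computation maintains full precision — rounded once at the end to four significant digits.
Restated in SI base units: W = 119.2 N, H = 5.646e+08 Pa, K = 3.517e-06.
Volume at the limit: V_lim = h_lim·A = 4.959e-05 · 2.330e-04 = 1.155e-08 m³.
Inverting, life L = V_lim·H/(K·W) = 1.155e-08 · 5.646e+08 / (3.517e-06 · 119.2) = 1.556e+04 m.

value=1.556e+04 m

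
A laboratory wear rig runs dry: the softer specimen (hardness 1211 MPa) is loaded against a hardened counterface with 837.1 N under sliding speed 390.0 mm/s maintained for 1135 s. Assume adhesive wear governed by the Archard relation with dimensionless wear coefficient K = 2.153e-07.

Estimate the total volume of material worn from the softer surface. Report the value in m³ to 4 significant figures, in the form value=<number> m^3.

Every step holds exact precision — intermediate values are printed rounded, and rounded once at the end: 4 significant digits.
Sliding speed v = 390.0 mm/s = 0.3900 m/s. Path length L = v·t = 0.3900 m/s × 1135 s = 442.7 m.
Hardness H = 1211 MPa = 1.211e+09 Pa.
Collected in SI base units: W = 837.1 N, H = 1.211e+09 Pa, K = 2.153e-07.
By Archard's law, V = K·W·L/H = 2.153e-07 · 837.1 · 442.7 / 1.211e+09 = 6.588e-11 m³.

value=6.588e-11 m^3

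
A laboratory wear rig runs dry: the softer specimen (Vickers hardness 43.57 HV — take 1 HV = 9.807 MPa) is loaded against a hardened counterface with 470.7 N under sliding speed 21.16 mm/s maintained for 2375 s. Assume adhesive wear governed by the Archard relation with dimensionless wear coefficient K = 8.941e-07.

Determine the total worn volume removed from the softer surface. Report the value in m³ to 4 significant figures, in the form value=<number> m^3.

value=4.950e-11 m^3

All working math keeps full precision; quoted intermediates are rounded. Rounded just once to four significant digits.
Convert: Sliding speed v = 21.16 mm/s = 0.02116 m/s. Distance L = v·t = 0.02116 m/s × 2375 s = 50.26 m.
Convert: Hardness H = 43.57 HV × 9.807 MPa/HV = 427.3 MPa = 4.273e+08 Pa.
Collected in SI base units: W = 470.7 N, H = 4.273e+08 Pa, K = 8.941e-07.
Archard relation: V = K·W·L/H = 8.941e-07 · 470.7 · 50.26 / 4.273e+08 = 4.950e-11 m³.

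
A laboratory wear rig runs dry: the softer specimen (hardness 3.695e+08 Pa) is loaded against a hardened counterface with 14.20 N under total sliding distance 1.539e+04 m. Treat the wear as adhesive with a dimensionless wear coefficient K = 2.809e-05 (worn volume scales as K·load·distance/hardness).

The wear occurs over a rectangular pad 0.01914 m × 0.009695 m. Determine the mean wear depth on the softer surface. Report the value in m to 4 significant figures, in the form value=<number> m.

value=8.953e-05 m

Intermediates are displayed rounded — all arithmetic holds exact precision. Rounded once at the end to four significant figures.
Contact area A = 0.01914 m × 0.009695 m = 1.856e-04 m².
As SI base values: W = 14.20 N, H = 3.695e+08 Pa, K = 2.809e-05.
The Archard volume V = K·W·L/H = 2.809e-05 · 14.20 · 1.539e+04 / 3.695e+08 = 1.661e-08 m³.
Mean wear depth h = V/A = 1.661e-08 / 1.856e-04 = 8.953e-05 m.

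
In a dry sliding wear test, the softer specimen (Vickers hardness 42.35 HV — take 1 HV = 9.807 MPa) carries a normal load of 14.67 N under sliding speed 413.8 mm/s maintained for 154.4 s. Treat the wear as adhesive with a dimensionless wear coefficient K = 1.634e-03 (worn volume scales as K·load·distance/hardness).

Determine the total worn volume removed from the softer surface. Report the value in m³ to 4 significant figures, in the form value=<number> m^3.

The intermediates appear rounded. The computation keeps full precision. Rounded once at the end, at 4 significant figures.
Sliding speed v = 413.8 mm/s = 0.4138 m/s. The distance L = v·t = 0.4138 m/s × 154.4 s = 63.89 m.
Hardness H = 42.35 HV × 9.807 MPa/HV = 415.3 MPa = 4.153e+08 Pa.
Expressed in SI base units: W = 14.67 N, H = 4.153e+08 Pa, K = 1.634e-03.
Apply Archard: V = K·W·L/H = 1.634e-03 · 14.67 · 63.89 / 4.153e+08 = 3.687e-09 m³.

value=3.687e-09 m^3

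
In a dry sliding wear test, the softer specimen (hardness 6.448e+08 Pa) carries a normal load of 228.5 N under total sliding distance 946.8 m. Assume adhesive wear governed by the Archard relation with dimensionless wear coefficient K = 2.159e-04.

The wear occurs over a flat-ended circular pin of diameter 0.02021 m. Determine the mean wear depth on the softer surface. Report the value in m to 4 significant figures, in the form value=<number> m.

The intermediates are displayed rounded — every step runs at full float precision; one last rounding: 4 significant digits.
Contact area A = π·d²/4 = π·(0.02021 m)²/4 = 3.208e-04 m².
SI base units throughout: W = 228.5 N, H = 6.448e+08 Pa, K = 2.159e-04.
The Archard volume V = K·W·L/H = 2.159e-04 · 228.5 · 946.8 / 6.448e+08 = 7.244e-08 m³.
Average depth h = V/A = 7.244e-08 / 3.208e-04 = 2.258e-04 m.

value=2.258e-04 m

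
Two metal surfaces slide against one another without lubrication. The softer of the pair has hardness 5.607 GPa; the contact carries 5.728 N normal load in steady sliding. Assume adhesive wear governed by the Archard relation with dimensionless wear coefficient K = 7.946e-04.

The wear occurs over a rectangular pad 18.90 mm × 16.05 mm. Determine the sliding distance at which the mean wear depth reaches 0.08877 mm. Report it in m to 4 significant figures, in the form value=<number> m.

value=3.317e+04 m

Intermediates are shown rounded, and all working math carries full precision. Rounded just once to four significant figures.
Hardness H = 5.607 GPa = 5.607e+09 Pa.
Pad sides 18.90 mm × 16.05 mm = 0.01890 m × 0.01605 m. Contact area A = 0.01890 m × 0.01605 m = 3.033e-04 m².
Depth limit h_lim = 0.08877 mm = 8.877e-05 m.
As SI base values: W = 5.728 N, H = 5.607e+09 Pa, K = 7.946e-04.
Volume at the limit: V_lim = h_lim·A = 8.877e-05 · 3.033e-04 = 2.693e-08 m³.
So the life L = V_lim·H/(K·W) = 2.693e-08 · 5.607e+09 / (7.946e-04 · 5.728) = 3.317e+04 m.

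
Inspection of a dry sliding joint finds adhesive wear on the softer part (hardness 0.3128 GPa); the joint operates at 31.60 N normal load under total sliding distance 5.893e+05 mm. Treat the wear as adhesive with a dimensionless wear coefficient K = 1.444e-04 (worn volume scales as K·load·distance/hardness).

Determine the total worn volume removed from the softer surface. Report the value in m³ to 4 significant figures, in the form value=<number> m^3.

value=8.597e-09 m^3

Intermediates are displayed rounded; each operation holds full precision. Rounded once at the end: four significant digits.
Distance covered L = 5.893e+05 mm = 589.3 m.
Hardness H = 0.3128 GPa = 3.128e+08 Pa.
As SI base values: W = 31.60 N, H = 3.128e+08 Pa, K = 1.444e-04.
The Archard volume V = K·W·L/H = 1.444e-04 · 31.60 · 589.3 / 3.128e+08 = 8.597e-09 m³.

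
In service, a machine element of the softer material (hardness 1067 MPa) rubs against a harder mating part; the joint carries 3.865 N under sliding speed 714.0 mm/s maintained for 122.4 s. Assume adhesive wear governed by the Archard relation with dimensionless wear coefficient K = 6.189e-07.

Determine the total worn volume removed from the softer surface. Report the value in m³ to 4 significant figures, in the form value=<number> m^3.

Every step keeps full float precision — the intermediates are printed rounded, and rounded once at the end, at 4 significant figures.
Convert: Sliding speed v = 714.0 mm/s = 0.7140 m/s. Distance covered L = v·t = 0.7140 m/s × 122.4 s = 87.39 m.
Convert: Hardness H = 1067 MPa = 1.067e+09 Pa.
SI base units throughout: W = 3.865 N, H = 1.067e+09 Pa, K = 6.189e-07.
Apply Archard: V = K·W·L/H = 6.189e-07 · 3.865 · 87.39 / 1.067e+09 = 1.959e-13 m³.

value=1.959e-13 m^3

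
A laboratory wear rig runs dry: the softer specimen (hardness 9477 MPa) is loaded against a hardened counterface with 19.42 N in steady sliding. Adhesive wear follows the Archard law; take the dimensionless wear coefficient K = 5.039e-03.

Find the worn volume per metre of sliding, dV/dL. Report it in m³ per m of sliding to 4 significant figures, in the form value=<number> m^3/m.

All arithmetic runs at full float precision; intermediates are printed rounded. Rounded just once to 4 significant digits.
Hardness H = 9477 MPa = 9.477e+09 Pa.
Collected in SI base units: W = 19.42 N, H = 9.477e+09 Pa, K = 5.039e-03.
Sliding wear rate dV/dL = K·W/H — distance-free: 5.039e-03 · 19.42 / 9.477e+09 = 1.033e-11 m³/m.

value=1.033e-11 m^3/m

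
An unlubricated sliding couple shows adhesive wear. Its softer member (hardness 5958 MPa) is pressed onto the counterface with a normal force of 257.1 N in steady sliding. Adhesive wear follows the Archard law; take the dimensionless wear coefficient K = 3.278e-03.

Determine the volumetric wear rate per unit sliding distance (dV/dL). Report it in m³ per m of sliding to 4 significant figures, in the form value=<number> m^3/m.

value=1.415e-10 m^3/m

The computation keeps full float precision, and intermediates are shown rounded; a lone final rounding to four significant figures.
Convert: Hardness H = 5958 MPa = 5.958e+09 Pa.
Restated in SI base units: W = 257.1 N, H = 5.958e+09 Pa, K = 3.278e-03.
Rate of wear dV/dL = K·W/H, so: 3.278e-03 · 257.1 / 5.958e+09 = 1.415e-10 m³/m.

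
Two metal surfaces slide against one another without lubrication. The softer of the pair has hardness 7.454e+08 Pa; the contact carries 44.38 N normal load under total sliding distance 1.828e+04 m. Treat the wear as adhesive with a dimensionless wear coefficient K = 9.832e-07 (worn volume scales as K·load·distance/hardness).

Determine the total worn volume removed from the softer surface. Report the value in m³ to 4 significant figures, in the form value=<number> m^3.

value=1.070e-09 m^3

Intermediates are shown rounded — all arithmetic runs at exact precision — one last rounding: 4 significant figures.
In SI base units, W = 44.38 N, H = 7.454e+08 Pa, K = 9.832e-07.
By Archard's law, V = K·W·L/H = 9.832e-07 · 44.38 · 1.828e+04 / 7.454e+08 = 1.070e-09 m³.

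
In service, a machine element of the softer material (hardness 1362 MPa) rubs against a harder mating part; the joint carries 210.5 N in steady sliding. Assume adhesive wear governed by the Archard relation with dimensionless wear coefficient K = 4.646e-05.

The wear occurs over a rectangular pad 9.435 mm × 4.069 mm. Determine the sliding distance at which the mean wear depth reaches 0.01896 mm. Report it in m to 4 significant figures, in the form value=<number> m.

All arithmetic runs at full float precision, and intermediate values appear rounded, and rounded once at the end: four significant figures.
Convert: Hardness H = 1362 MPa = 1.362e+09 Pa.
Convert: Pad sides 9.435 mm × 4.069 mm = 0.009435 m × 0.004069 m. Contact area A = 0.009435 m × 0.004069 m = 3.839e-05 m².
Convert: Depth limit h_lim = 0.01896 mm = 1.896e-05 m.
SI base units throughout: W = 210.5 N, H = 1.362e+09 Pa, K = 4.646e-05.
Volume at the limit: V_lim = h_lim·A = 1.896e-05 · 3.839e-05 = 7.279e-10 m³.
Sliding life L = V_lim·H/(K·W) = 7.279e-10 · 1.362e+09 / (4.646e-05 · 210.5) = 101.4 m.

value=101.4 m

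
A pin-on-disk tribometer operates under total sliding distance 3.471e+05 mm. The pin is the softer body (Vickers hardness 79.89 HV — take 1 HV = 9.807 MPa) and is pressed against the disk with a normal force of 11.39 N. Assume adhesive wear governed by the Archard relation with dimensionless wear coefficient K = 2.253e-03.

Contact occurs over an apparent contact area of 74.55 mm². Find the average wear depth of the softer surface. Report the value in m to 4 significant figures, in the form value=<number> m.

Intermediates are displayed rounded, and every step maintains full float precision — a lone final rounding, at 4 significant digits.
Sliding distance L = 3.471e+05 mm = 347.1 m.
Hardness H = 79.89 HV × 9.807 MPa/HV = 783.5 MPa = 7.835e+08 Pa.
Contact area A = 74.55 mm² = 7.455e-05 m².
SI base units throughout: W = 11.39 N, H = 7.835e+08 Pa, K = 2.253e-03.
Volume removed: V = K·W·L/H = 2.253e-03 · 11.39 · 347.1 / 7.835e+08 = 1.137e-08 m³.
Wear depth h = V/A = 1.137e-08 / 7.455e-05 = 1.525e-04 m.

value=1.525e-04 m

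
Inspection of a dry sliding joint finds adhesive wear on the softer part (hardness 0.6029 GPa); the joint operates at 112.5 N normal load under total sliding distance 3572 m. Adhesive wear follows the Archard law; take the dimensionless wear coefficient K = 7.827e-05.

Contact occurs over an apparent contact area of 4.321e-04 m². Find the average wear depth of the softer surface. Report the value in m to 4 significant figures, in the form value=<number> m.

All arithmetic maintains exact precision, and the intermediates are shown rounded; one last rounding, at four significant digits.
Hardness H = 0.6029 GPa = 6.029e+08 Pa.
SI base units throughout: W = 112.5 N, H = 6.029e+08 Pa, K = 7.827e-05.
The Archard volume V = K·W·L/H = 7.827e-05 · 112.5 · 3572 / 6.029e+08 = 5.217e-08 m³.
Average depth h = V/A = 5.217e-08 / 4.321e-04 = 1.207e-04 m.

value=1.207e-04 m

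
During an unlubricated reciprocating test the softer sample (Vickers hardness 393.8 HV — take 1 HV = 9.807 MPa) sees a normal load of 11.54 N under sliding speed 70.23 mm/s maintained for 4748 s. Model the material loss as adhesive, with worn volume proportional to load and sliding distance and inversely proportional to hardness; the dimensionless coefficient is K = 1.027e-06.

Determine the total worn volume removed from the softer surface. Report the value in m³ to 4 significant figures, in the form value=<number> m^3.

Intermediates are printed rounded; each operation holds full precision, and a single final rounding, at four significant figures.
Sliding speed v = 70.23 mm/s = 0.07023 m/s. Sliding distance L = v·t = 0.07023 m/s × 4748 s = 333.5 m.
Hardness H = 393.8 HV × 9.807 MPa/HV = 3862 MPa = 3.862e+09 Pa.
Collected in SI base units: W = 11.54 N, H = 3.862e+09 Pa, K = 1.027e-06.
Archard relation: V = K·W·L/H = 1.027e-06 · 11.54 · 333.5 / 3.862e+09 = 1.023e-12 m³.

value=1.023e-12 m^3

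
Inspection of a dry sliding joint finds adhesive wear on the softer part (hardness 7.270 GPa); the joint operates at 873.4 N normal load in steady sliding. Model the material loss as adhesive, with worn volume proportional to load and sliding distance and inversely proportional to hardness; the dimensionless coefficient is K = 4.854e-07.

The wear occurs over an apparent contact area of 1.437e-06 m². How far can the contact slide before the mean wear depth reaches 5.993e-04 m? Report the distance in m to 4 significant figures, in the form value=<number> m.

value=1.477e+04 m

Displayed values are rounded — every step holds full float precision — rounded once at the end to 4 significant digits.
Convert: Hardness H = 7.270 GPa = 7.270e+09 Pa.
In SI base units: W = 873.4 N, H = 7.270e+09 Pa, K = 4.854e-07.
Limit volume V_lim = h_lim·A = 5.993e-04 · 1.437e-06 = 8.612e-10 m³.
Life L = V_lim·H/(K·W) = 8.612e-10 · 7.270e+09 / (4.854e-07 · 873.4) = 1.477e+04 m.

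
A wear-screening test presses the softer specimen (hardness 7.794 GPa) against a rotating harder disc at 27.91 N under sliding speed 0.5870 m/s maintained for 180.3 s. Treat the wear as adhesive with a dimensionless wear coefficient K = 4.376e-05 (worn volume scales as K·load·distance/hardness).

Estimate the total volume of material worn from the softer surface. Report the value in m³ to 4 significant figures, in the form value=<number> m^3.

Every step keeps full precision; displayed values are rounded — a lone final rounding to 4 significant figures.
Convert: Sliding distance L = v·t = 0.5870 m/s × 180.3 s = 105.8 m.
Convert: Hardness H = 7.794 GPa = 7.794e+09 Pa.
As SI base values: W = 27.91 N, H = 7.794e+09 Pa, K = 4.376e-05.
The Archard volume V = K·W·L/H = 4.376e-05 · 27.91 · 105.8 / 7.794e+09 = 1.658e-11 m³.

value=1.658e-11 m^3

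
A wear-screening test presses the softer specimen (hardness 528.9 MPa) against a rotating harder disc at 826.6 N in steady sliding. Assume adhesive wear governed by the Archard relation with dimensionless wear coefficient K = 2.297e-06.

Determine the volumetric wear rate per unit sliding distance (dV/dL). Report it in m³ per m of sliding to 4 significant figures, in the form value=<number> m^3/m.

All arithmetic holds exact precision; intermediate values are printed rounded; rounded once at the end: four significant digits.
Hardness H = 528.9 MPa = 5.289e+08 Pa.
In SI base units, W = 826.6 N, H = 5.289e+08 Pa, K = 2.297e-06.
Rate of wear dV/dL = K·W/H, so: 2.297e-06 · 826.6 / 5.289e+08 = 3.590e-12 m³/m.

value=3.590e-12 m^3/m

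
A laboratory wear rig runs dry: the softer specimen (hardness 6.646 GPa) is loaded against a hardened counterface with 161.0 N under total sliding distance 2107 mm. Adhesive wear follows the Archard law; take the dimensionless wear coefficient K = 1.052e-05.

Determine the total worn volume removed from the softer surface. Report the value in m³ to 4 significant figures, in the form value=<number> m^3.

Intermediates are shown rounded, and all working math carries exact precision; a lone final rounding: 4 significant digits.
Path length L = 2107 mm = 2.107 m.
Hardness H = 6.646 GPa = 6.646e+09 Pa.
Expressed in SI base units: W = 161.0 N, H = 6.646e+09 Pa, K = 1.052e-05.
The Archard volume V = K·W·L/H = 1.052e-05 · 161.0 · 2.107 / 6.646e+09 = 5.370e-13 m³.

value=5.370e-13 m^3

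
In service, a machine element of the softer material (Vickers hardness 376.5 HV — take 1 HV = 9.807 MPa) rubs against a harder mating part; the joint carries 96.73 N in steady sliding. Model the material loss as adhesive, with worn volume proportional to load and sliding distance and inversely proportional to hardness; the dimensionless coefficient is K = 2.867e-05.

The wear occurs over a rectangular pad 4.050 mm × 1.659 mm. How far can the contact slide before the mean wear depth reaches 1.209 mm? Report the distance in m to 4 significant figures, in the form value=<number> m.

Shown intermediates are rounded. The computation holds full precision, and a single final rounding to four significant figures.
Hardness H = 376.5 HV × 9.807 MPa/HV = 3692 MPa = 3.692e+09 Pa.
Pad sides 4.050 mm × 1.659 mm = 0.004050 m × 0.001659 m. Contact area A = 0.004050 m × 0.001659 m = 6.719e-06 m².
Depth limit h_lim = 1.209 mm = 0.001209 m.
Collected in SI base units: W = 96.73 N, H = 3.692e+09 Pa, K = 2.867e-05.
Permissible volume V_lim = h_lim·A = 0.001209 · 6.719e-06 = 8.123e-09 m³.
So the life L = V_lim·H/(K·W) = 8.123e-09 · 3.692e+09 / (2.867e-05 · 96.73) = 1.082e+04 m.

value=1.082e+04 m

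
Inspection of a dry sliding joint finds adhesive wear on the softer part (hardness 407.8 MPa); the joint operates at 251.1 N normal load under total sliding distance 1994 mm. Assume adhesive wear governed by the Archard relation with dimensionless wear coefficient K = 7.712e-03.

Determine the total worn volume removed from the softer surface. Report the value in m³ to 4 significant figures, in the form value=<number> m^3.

value=9.469e-09 m^3

Printed values are rounded — every step holds full float precision, and a single final rounding to 4 significant digits.
Convert: The distance L = 1994 mm = 1.994 m.
Convert: Hardness H = 407.8 MPa = 4.078e+08 Pa.
As SI base values: W = 251.1 N, H = 4.078e+08 Pa, K = 7.712e-03.
Apply Archard: V = K·W·L/H = 7.712e-03 · 251.1 · 1.994 / 4.078e+08 = 9.469e-09 m³.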